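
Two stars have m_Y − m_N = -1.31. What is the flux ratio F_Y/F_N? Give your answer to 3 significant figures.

F_Y/F_N = 10^(−(m_Y − m_N)/2.5) = 10^(1.31/2.5) = 10^0.524 = 3.342.

3.34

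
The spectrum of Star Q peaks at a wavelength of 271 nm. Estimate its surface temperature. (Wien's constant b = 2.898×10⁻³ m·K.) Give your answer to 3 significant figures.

1.07×10^4 K

T = b/λ_max = 2.898×10⁻³ / (271×10⁻⁹) = 1.069×10^4 K.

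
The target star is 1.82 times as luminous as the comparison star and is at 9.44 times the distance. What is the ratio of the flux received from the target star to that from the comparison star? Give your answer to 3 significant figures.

F = L/(4πd²), so F_t/F_c = (L_t/L_c) / (d_t/d_c)²
= 1.82 / (9.44)² = 1.82 / 89.11 = 0.02042.

0.0204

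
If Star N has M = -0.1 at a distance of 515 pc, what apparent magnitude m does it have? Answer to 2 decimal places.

m = M + 5 log₁₀(d/10 pc) = -0.1 + 5 log₁₀(515/10)
  = -0.1 + 5 × 1.712 = -0.1 + 8.56 = 8.46.

8.46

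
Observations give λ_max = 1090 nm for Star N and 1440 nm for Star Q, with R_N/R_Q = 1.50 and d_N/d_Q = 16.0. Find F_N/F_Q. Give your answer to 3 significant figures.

0.0268

Wien's law: T_N/T_Q = λ_Q/λ_N = 1440/1090 = 1.321.
L_N/L_Q = (R_N/R_Q)²(T_N/T_Q)⁴ = (1.50)²(1.321)⁴ = 6.854.
F_N/F_Q = (L_N/L_Q)/(d_N/d_Q)² = 6.854/(16.0)² = 0.02677.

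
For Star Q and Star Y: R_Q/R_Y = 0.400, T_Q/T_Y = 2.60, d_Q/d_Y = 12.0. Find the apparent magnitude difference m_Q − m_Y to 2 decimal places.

3.24

L_Q/L_Y = (0.400)²(2.60)⁴ = 7.312.
F_Q/F_Y = (L_Q/L_Y)/(d_Q/d_Y)² = 7.312/144.0 = 0.05078.
m_Q − m_Y = −2.5 log₁₀(0.05078) = 3.24.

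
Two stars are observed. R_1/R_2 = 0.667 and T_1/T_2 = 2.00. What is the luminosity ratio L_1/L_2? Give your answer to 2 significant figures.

7.1

From the Stefan–Boltzmann law, L ∝ R²T⁴, so
L_1/L_2 = (R_1/R_2)² (T_1/T_2)⁴ = (0.667)² × (2.00)⁴ = 0.4449 × 16.00 = 7.118.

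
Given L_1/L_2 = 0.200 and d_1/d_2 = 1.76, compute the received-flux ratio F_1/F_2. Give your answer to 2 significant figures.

0.065

F = L/(4πd²), so F_1/F_2 = (L_1/L_2) / (d_1/d_2)²
= 0.200 / (1.76)² = 0.200 / 3.098 = 0.06457.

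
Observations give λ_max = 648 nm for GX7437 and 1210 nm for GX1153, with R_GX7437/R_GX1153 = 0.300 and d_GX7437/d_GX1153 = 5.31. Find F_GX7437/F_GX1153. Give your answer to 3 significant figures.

Wien's law: T_GX7437/T_GX1153 = λ_GX1153/λ_GX7437 = 1210/648 = 1.867.
L_GX7437/L_GX1153 = (R_GX7437/R_GX1153)²(T_GX7437/T_GX1153)⁴ = (0.300)²(1.867)⁴ = 1.094.
F_GX7437/F_GX1153 = (L_GX7437/L_GX1153)/(d_GX7437/d_GX1153)² = 1.094/(5.31)² = 0.03881.

0.0388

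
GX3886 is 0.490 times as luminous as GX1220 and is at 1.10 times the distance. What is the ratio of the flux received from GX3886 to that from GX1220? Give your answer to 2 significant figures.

F = L/(4πd²), so F_GX3886/F_GX1220 = (L_GX3886/L_GX1220) / (d_GX3886/d_GX1220)²
= 0.490 / (1.10)² = 0.490 / 1.210 = 0.4050.

0.40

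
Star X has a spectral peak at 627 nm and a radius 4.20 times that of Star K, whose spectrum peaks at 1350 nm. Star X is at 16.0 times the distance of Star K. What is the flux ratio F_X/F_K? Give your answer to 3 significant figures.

Wien's law: T_X/T_K = λ_K/λ_X = 1350/627 = 2.153.
L_X/L_K = (R_X/R_K)²(T_X/T_K)⁴ = (4.20)²(2.153)⁴ = 379.1.
F_X/F_K = (L_X/L_K)/(d_X/d_K)² = 379.1/(16.0)² = 1.481.

1.48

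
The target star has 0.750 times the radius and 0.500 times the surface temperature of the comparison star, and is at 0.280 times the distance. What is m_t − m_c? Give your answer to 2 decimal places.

0.87

L_t/L_c = (0.750)²(0.500)⁴ = 0.03516.
F_t/F_c = (L_t/L_c)/(d_t/d_c)² = 0.03516/0.07840 = 0.4484.
m_t − m_c = −2.5 log₁₀(0.4484) = 0.87.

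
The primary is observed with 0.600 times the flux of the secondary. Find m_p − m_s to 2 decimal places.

m_p − m_s = −2.5 log₁₀(F_p/F_s) = −2.5 log₁₀(0.600) = −2.5 × (-0.222) = 0.555.

0.55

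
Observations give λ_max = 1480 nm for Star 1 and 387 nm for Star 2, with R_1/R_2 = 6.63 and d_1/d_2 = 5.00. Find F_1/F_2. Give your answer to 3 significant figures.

Wien's law: T_1/T_2 = λ_2/λ_1 = 387/1480 = 0.2615.
L_1/L_2 = (R_1/R_2)²(T_1/T_2)⁴ = (6.63)²(0.2615)⁴ = 0.2055.
F_1/F_2 = (L_1/L_2)/(d_1/d_2)² = 0.2055/(5.00)² = 0.008220.

0.00822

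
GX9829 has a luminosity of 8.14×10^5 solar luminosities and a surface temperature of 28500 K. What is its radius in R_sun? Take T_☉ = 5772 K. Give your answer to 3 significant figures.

R/R_☉ = √(L/L_☉) / (T/T_☉)² = √(8.14×10^5) / (4.938)²
       = 902.2 / 24.38 = 37.01.

37.0 R_sun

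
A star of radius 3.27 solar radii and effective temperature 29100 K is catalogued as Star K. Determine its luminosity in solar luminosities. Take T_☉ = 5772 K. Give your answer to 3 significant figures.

L/L_☉ = (R/R_☉)² (T/T_☉)⁴ = (3.27)² × (29100/5772)⁴
       = 10.69 × (5.042)⁴ = 10.69 × 646.1 = 6908.

6.91×10^3 solar luminosities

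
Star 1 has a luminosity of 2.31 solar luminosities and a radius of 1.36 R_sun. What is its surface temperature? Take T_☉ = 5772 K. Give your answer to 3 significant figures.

T/T_☉ = (L/L_☉)^(1/4) / (R/R_☉)^(1/2)
T = 5772 × (2.31)^(1/4) / √(1.36) = 5772 × 1.233 / 1.166 = 6102 K.

6.10×10^3 K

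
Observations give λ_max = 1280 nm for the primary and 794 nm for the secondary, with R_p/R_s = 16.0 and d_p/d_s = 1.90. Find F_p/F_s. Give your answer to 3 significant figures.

10.5

Wien's law: T_p/T_s = λ_s/λ_p = 794/1280 = 0.6203.
L_p/L_s = (R_p/R_s)²(T_p/T_s)⁴ = (16.0)²(0.6203)⁴ = 37.90.
F_p/F_s = (L_p/L_s)/(d_p/d_s)² = 37.90/(1.90)² = 10.50.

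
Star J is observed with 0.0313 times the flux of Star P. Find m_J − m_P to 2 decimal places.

m_J − m_P = −2.5 log₁₀(F_J/F_P) = −2.5 log₁₀(0.0313) = −2.5 × (-1.504) = 3.761.

3.76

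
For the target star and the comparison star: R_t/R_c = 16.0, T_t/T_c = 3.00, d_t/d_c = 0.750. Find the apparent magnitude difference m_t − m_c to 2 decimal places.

L_t/L_c = (16.0)²(3.00)⁴ = 2.074×10^4.
F_t/F_c = (L_t/L_c)/(d_t/d_c)² = 2.074×10^4/0.5625 = 3.686×10^4.
m_t − m_c = −2.5 log₁₀(3.686×10^4) = -11.42.

-11.42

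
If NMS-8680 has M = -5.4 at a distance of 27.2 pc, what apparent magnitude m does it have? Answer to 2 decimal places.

-3.23

m = M + 5 log₁₀(d/10 pc) = -5.4 + 5 log₁₀(27.2/10)
  = -5.4 + 5 × 0.435 = -5.4 + 2.17 = -3.23.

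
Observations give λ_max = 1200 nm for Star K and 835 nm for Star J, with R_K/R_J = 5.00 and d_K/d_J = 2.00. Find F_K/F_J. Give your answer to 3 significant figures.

1.47

Wien's law: T_K/T_J = λ_J/λ_K = 835/1200 = 0.6958.
L_K/L_J = (R_K/R_J)²(T_K/T_J)⁴ = (5.00)²(0.6958)⁴ = 5.861.
F_K/F_J = (L_K/L_J)/(d_K/d_J)² = 5.861/(2.00)² = 1.465.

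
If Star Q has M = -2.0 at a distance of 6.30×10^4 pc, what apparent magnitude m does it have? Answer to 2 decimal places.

17.00

m = M + 5 log₁₀(d/10 pc) = -2.0 + 5 log₁₀(6.30×10^4/10)
  = -2.0 + 5 × 3.799 = -2.0 + 19.00 = 17.00.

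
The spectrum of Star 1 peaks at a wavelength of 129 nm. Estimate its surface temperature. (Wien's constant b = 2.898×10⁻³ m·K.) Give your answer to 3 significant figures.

2.25×10^4 K

T = b/λ_max = 2.898×10⁻³ / (129×10⁻⁹) = 2.247×10^4 K.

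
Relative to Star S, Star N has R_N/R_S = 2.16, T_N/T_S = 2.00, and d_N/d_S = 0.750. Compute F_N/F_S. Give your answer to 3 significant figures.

L_N/L_S = (R_N/R_S)²(T_N/T_S)⁴ = (2.16)² × (2.00)⁴ = 74.65.
F_N/F_S = (L_N/L_S)/(d_N/d_S)² = 74.65 / (0.750)² = 132.7.

133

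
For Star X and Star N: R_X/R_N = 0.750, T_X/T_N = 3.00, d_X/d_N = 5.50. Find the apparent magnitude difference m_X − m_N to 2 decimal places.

-0.44

L_X/L_N = (0.750)²(3.00)⁴ = 45.56.
F_X/F_N = (L_X/L_N)/(d_X/d_N)² = 45.56/30.25 = 1.506.
m_X − m_N = −2.5 log₁₀(1.506) = -0.44.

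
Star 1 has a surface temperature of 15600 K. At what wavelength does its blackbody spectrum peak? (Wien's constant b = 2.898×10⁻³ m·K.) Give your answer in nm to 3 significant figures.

λ_max = b/T = 2.898×10⁻³ / 15600 = 1.86×10^-7 m = 185.8 nm.

186 nm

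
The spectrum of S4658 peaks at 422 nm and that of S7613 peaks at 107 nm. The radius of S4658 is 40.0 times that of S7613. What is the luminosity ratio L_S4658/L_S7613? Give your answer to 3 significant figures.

Wien's law gives T ∝ 1/λ_max, so T_S4658/T_S7613 = λ_S7613/λ_S4658 = 107/422 = 0.2536.
Then L ∝ R²T⁴ gives L_S4658/L_S7613 = (40.0)² × (0.2536)⁴ = 1600 × 0.004133 = 6.613.

6.61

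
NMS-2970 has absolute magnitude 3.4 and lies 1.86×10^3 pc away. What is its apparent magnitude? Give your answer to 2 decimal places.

14.75

m = M + 5 log₁₀(d/10 pc) = 3.4 + 5 log₁₀(1.86×10^3/10)
  = 3.4 + 5 × 2.270 = 3.4 + 11.35 = 14.75.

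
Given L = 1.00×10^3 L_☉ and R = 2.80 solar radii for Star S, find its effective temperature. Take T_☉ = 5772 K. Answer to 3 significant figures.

T/T_☉ = (L/L_☉)^(1/4) / (R/R_☉)^(1/2)
T = 5772 × (1.00×10^3)^(1/4) / √(2.80) = 5772 × 5.623 / 1.673 = 1.940×10^4 K.

1.94×10^4 K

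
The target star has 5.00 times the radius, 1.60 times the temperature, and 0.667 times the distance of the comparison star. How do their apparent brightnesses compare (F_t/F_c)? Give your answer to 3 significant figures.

L_t/L_c = (R_t/R_c)²(T_t/T_c)⁴ = (5.00)² × (1.60)⁴ = 163.8.
F_t/F_c = (L_t/L_c)/(d_t/d_c)² = 163.8 / (0.667)² = 368.3.

368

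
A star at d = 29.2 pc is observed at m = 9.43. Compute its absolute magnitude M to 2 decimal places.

M = m − 5 log₁₀(d/10 pc) = 9.43 − 5 log₁₀(29.2/10)
  = 9.43 − 5 × 0.465 = 9.43 − 2.33 = 7.10.

7.10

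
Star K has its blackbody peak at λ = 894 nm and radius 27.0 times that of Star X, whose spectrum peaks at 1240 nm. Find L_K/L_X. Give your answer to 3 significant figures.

Wien's law gives T ∝ 1/λ_max, so T_K/T_X = λ_X/λ_K = 1240/894 = 1.387.
Then L ∝ R²T⁴ gives L_K/L_X = (27.0)² × (1.387)⁴ = 729.0 × 3.701 = 2698.

2.70×10^3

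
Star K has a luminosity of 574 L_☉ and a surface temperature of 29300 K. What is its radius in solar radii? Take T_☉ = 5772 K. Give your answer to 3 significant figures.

R/R_☉ = √(L/L_☉) / (T/T_☉)² = √(574) / (5.076)²
       = 23.96 / 25.77 = 0.9298.

0.930 solar radii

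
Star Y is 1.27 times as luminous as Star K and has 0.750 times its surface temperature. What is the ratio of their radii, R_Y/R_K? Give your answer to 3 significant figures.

2.00

L ∝ R²T⁴ gives R ∝ √L / T², so
R_Y/R_K = √(1.27) / (0.750)² = 1.127 / 0.5625 = 2.003.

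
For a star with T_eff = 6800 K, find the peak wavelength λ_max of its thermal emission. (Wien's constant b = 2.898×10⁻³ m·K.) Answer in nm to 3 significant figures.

426 nm

λ_max = b/T = 2.898×10⁻³ / 6800 = 4.26×10^-7 m = 426.2 nm.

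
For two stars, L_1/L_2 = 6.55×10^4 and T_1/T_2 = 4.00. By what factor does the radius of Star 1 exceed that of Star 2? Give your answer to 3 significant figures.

16.0

L ∝ R²T⁴ gives R ∝ √L / T², so
R_1/R_2 = √(6.55×10^4) / (4.00)² = 255.9 / 16.00 = 16.00.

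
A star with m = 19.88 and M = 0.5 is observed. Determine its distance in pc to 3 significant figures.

m − M = 5 log₁₀(d/10 pc)
19.88 − (0.5) = 19.38 = 5 log₁₀(d/10)
d = 10 × 10^(19.38/5) = 10 × 10^3.876 = 7.516×10^4 pc.

7.52×10^4 pc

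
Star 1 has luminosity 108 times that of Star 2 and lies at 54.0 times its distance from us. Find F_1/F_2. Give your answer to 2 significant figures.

0.037

F = L/(4πd²), so F_1/F_2 = (L_1/L_2) / (d_1/d_2)²
= 108 / (54.0)² = 108 / 2916 = 0.03704.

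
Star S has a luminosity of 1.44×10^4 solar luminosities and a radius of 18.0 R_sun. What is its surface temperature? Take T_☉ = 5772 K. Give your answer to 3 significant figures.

T/T_☉ = (L/L_☉)^(1/4) / (R/R_☉)^(1/2)
T = 5772 × (1.44×10^4)^(1/4) / √(18.0) = 5772 × 10.95 / 4.243 = 1.490×10^4 K.

1.49×10^4 K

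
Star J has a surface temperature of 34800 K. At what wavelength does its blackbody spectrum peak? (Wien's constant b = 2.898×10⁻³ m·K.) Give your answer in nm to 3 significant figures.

83.3 nm

λ_max = b/T = 2.898×10⁻³ / 34800 = 8.33×10^-8 m = 83.28 nm.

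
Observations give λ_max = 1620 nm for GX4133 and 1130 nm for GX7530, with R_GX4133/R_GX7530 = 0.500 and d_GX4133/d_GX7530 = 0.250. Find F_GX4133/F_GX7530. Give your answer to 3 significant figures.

Wien's law: T_GX4133/T_GX7530 = λ_GX7530/λ_GX4133 = 1130/1620 = 0.6975.
L_GX4133/L_GX7530 = (R_GX4133/R_GX7530)²(T_GX4133/T_GX7530)⁴ = (0.500)²(0.6975)⁴ = 0.05918.
F_GX4133/F_GX7530 = (L_GX4133/L_GX7530)/(d_GX4133/d_GX7530)² = 0.05918/(0.250)² = 0.9469.

0.947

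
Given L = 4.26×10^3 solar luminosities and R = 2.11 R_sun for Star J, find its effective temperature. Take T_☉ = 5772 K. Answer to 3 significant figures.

3.21×10^4 K

T/T_☉ = (L/L_☉)^(1/4) / (R/R_☉)^(1/2)
T = 5772 × (4.26×10^3)^(1/4) / √(2.11) = 5772 × 8.079 / 1.453 = 3.210×10^4 K.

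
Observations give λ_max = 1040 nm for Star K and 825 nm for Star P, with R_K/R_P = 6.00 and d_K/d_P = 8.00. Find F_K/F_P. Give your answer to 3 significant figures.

0.223

Wien's law: T_K/T_P = λ_P/λ_K = 825/1040 = 0.7933.
L_K/L_P = (R_K/R_P)²(T_K/T_P)⁴ = (6.00)²(0.7933)⁴ = 14.26.
F_K/F_P = (L_K/L_P)/(d_K/d_P)² = 14.26/(8.00)² = 0.2227.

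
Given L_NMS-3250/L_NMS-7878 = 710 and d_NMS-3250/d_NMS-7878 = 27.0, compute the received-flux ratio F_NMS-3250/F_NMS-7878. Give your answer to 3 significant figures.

0.974

F = L/(4πd²), so F_NMS-3250/F_NMS-7878 = (L_NMS-3250/L_NMS-7878) / (d_NMS-3250/d_NMS-7878)²
= 710 / (27.0)² = 710 / 729.0 = 0.9739.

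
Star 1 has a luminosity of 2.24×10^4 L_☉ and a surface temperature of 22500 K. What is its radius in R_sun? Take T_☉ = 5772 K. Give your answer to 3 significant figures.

R/R_☉ = √(L/L_☉) / (T/T_☉)² = √(2.24×10^4) / (3.898)²
       = 149.7 / 15.20 = 9.849.

9.85 R_sun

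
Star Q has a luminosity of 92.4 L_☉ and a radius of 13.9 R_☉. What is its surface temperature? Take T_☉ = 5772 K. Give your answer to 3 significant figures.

T/T_☉ = (L/L_☉)^(1/4) / (R/R_☉)^(1/2)
T = 5772 × (92.4)^(1/4) / √(13.9) = 5772 × 3.100 / 3.728 = 4800 K.

4.80×10^3 K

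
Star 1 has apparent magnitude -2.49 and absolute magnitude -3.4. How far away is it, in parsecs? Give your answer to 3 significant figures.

15.2 pc

m − M = 5 log₁₀(d/10 pc)
-2.49 − (-3.4) = 0.91 = 5 log₁₀(d/10)
d = 10 × 10^(0.91/5) = 10 × 10^0.182 = 15.21 pc.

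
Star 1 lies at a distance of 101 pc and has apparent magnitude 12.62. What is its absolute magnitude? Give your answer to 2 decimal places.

7.60

M = m − 5 log₁₀(d/10 pc) = 12.62 − 5 log₁₀(101/10)
  = 12.62 − 5 × 1.004 = 12.62 − 5.02 = 7.60.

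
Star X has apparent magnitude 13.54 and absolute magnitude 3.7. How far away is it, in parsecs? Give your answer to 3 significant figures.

929 pc

m − M = 5 log₁₀(d/10 pc)
13.54 − (3.7) = 9.84 = 5 log₁₀(d/10)
d = 10 × 10^(9.84/5) = 10 × 10^1.968 = 929.0 pc.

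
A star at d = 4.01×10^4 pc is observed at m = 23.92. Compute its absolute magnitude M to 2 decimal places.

5.90

M = m − 5 log₁₀(d/10 pc) = 23.92 − 5 log₁₀(4.01×10^4/10)
  = 23.92 − 5 × 3.603 = 23.92 − 18.02 = 5.90.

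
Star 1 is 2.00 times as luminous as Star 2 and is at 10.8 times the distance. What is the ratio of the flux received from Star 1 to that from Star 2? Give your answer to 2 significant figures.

F = L/(4πd²), so F_1/F_2 = (L_1/L_2) / (d_1/d_2)²
= 2.00 / (10.8)² = 2.00 / 116.6 = 0.01715.

0.017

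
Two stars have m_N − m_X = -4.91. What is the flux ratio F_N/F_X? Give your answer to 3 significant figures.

F_N/F_X = 10^(−(m_N − m_X)/2.5) = 10^(4.91/2.5) = 10^1.964 = 92.04.

92.0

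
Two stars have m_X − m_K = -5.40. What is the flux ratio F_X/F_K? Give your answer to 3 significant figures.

F_X/F_K = 10^(−(m_X − m_K)/2.5) = 10^(5.40/2.5) = 10^2.160 = 144.5.

145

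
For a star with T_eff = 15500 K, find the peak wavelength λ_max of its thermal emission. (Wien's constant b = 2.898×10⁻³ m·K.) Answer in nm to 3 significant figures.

187 nm

λ_max = b/T = 2.898×10⁻³ / 15500 = 1.87×10^-7 m = 187.0 nm.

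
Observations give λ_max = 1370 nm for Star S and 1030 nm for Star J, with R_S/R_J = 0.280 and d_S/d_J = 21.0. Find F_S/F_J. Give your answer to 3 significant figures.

5.68×10^-5

Wien's law: T_S/T_J = λ_J/λ_S = 1030/1370 = 0.7518.
L_S/L_J = (R_S/R_J)²(T_S/T_J)⁴ = (0.280)²(0.7518)⁴ = 0.02505.
F_S/F_J = (L_S/L_J)/(d_S/d_J)² = 0.02505/(21.0)² = 5.680×10^-5.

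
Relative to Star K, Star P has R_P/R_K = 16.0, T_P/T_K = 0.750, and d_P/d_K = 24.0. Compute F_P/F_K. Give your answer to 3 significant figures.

L_P/L_K = (R_P/R_K)²(T_P/T_K)⁴ = (16.0)² × (0.750)⁴ = 81.00.
F_P/F_K = (L_P/L_K)/(d_P/d_K)² = 81.00 / (24.0)² = 0.1406.

0.141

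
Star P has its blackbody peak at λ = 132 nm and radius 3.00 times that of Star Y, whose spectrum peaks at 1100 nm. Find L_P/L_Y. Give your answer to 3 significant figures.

Wien's law gives T ∝ 1/λ_max, so T_P/T_Y = λ_Y/λ_P = 1100/132 = 8.333.
Then L ∝ R²T⁴ gives L_P/L_Y = (3.00)² × (8.333)⁴ = 9.000 × 4823 = 4.340×10^4.

4.34×10^4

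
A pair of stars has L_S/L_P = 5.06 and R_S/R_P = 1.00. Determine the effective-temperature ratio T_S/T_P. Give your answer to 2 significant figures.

1.5

L ∝ R²T⁴ gives T ∝ (L/R²)^(1/4), so
T_S/T_P = (5.06 / 1.00²)^(1/4) = (5.060)^(1/4) = 1.500.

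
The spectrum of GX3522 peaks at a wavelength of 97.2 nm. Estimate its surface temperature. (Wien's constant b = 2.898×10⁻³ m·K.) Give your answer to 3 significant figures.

T = b/λ_max = 2.898×10⁻³ / (97.2×10⁻⁹) = 2.981×10^4 K.

2.98×10^4 K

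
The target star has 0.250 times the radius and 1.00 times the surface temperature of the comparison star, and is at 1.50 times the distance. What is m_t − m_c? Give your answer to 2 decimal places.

L_t/L_c = (0.250)²(1.00)⁴ = 0.06250.
F_t/F_c = (L_t/L_c)/(d_t/d_c)² = 0.06250/2.250 = 0.02778.
m_t − m_c = −2.5 log₁₀(0.02778) = 3.89.

3.89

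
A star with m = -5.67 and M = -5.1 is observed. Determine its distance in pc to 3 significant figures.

7.69 pc

m − M = 5 log₁₀(d/10 pc)
-5.67 − (-5.1) = -0.57 = 5 log₁₀(d/10)
d = 10 × 10^(-0.57/5) = 10 × 10^-0.114 = 7.691 pc.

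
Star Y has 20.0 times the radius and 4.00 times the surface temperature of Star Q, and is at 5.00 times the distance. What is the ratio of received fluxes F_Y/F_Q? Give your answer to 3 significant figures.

4.10×10^3

L_Y/L_Q = (R_Y/R_Q)²(T_Y/T_Q)⁴ = (20.0)² × (4.00)⁴ = 1.024×10^5.
F_Y/F_Q = (L_Y/L_Q)/(d_Y/d_Q)² = 1.024×10^5 / (5.00)² = 4096.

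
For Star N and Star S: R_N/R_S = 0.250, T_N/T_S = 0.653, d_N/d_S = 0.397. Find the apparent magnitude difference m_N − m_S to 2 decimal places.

2.86

L_N/L_S = (0.250)²(0.653)⁴ = 0.01136.
F_N/F_S = (L_N/L_S)/(d_N/d_S)² = 0.01136/0.1576 = 0.07210.
m_N − m_S = −2.5 log₁₀(0.07210) = 2.86.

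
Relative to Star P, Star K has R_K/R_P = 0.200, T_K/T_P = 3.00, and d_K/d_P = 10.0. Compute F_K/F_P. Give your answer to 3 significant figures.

0.0324

L_K/L_P = (R_K/R_P)²(T_K/T_P)⁴ = (0.200)² × (3.00)⁴ = 3.240.
F_K/F_P = (L_K/L_P)/(d_K/d_P)² = 3.240 / (10.0)² = 0.03240.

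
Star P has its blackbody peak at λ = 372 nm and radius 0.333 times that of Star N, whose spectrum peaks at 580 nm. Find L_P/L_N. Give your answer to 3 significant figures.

Wien's law gives T ∝ 1/λ_max, so T_P/T_N = λ_N/λ_P = 580/372 = 1.559.
Then L ∝ R²T⁴ gives L_P/L_N = (0.333)² × (1.559)⁴ = 0.1109 × 5.909 = 0.6553.

0.655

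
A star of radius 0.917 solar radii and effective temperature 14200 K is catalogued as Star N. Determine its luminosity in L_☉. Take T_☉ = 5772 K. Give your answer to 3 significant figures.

L/L_☉ = (R/R_☉)² (T/T_☉)⁴ = (0.917)² × (14200/5772)⁴
       = 0.8409 × (2.460)⁴ = 0.8409 × 36.63 = 30.80.

30.8 L_☉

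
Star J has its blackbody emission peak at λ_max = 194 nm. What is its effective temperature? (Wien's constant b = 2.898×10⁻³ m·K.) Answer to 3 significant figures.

T = b/λ_max = 2.898×10⁻³ / (194×10⁻⁹) = 1.494×10^4 K.

1.49×10^4 K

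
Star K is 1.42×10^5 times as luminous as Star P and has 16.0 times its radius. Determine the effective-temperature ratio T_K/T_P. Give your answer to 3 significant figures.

L ∝ R²T⁴ gives T ∝ (L/R²)^(1/4), so
T_K/T_P = (1.42×10^5 / 16.0²)^(1/4) = (554.7)^(1/4) = 4.853.

4.85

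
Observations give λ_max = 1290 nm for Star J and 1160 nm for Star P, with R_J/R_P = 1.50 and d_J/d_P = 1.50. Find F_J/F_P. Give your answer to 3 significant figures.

Wien's law: T_J/T_P = λ_P/λ_J = 1160/1290 = 0.8992.
L_J/L_P = (R_J/R_P)²(T_J/T_P)⁴ = (1.50)²(0.8992)⁴ = 1.471.
F_J/F_P = (L_J/L_P)/(d_J/d_P)² = 1.471/(1.50)² = 0.6538.

0.654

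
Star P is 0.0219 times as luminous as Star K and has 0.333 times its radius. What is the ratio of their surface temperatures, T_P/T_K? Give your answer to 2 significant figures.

L ∝ R²T⁴ gives T ∝ (L/R²)^(1/4), so
T_P/T_K = (0.0219 / 0.333²)^(1/4) = (0.1975)^(1/4) = 0.6666.

0.67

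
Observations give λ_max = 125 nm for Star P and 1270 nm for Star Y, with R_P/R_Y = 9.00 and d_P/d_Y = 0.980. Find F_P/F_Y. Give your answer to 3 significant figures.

Wien's law: T_P/T_Y = λ_Y/λ_P = 1270/125 = 10.16.
L_P/L_Y = (R_P/R_Y)²(T_P/T_Y)⁴ = (9.00)²(10.16)⁴ = 8.631×10^5.
F_P/F_Y = (L_P/L_Y)/(d_P/d_Y)² = 8.631×10^5/(0.980)² = 8.987×10^5.

8.99×10^5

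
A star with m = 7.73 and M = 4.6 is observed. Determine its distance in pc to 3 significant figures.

m − M = 5 log₁₀(d/10 pc)
7.73 − (4.6) = 3.13 = 5 log₁₀(d/10)
d = 10 × 10^(3.13/5) = 10 × 10^0.626 = 42.27 pc.

42.3 pc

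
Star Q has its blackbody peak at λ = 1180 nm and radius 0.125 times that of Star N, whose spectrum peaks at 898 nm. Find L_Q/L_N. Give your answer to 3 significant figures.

Wien's law gives T ∝ 1/λ_max, so T_Q/T_N = λ_N/λ_Q = 898/1180 = 0.7610.
Then L ∝ R²T⁴ gives L_Q/L_N = (0.125)² × (0.7610)⁴ = 0.01562 × 0.3354 = 0.005241.

0.00524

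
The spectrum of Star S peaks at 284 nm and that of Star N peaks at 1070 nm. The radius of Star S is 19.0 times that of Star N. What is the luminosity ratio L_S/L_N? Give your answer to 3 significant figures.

7.27×10^4

Wien's law gives T ∝ 1/λ_max, so T_S/T_N = λ_N/λ_S = 1070/284 = 3.768.
Then L ∝ R²T⁴ gives L_S/L_N = (19.0)² × (3.768)⁴ = 361.0 × 201.5 = 7.274×10^4.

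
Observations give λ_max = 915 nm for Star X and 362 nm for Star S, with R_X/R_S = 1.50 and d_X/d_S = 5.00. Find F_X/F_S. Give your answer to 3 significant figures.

Wien's law: T_X/T_S = λ_S/λ_X = 362/915 = 0.3956.
L_X/L_S = (R_X/R_S)²(T_X/T_S)⁴ = (1.50)²(0.3956)⁴ = 0.05512.
F_X/F_S = (L_X/L_S)/(d_X/d_S)² = 0.05512/(5.00)² = 0.002205.

0.00220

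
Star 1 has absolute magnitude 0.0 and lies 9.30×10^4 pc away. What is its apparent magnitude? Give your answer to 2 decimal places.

m = M + 5 log₁₀(d/10 pc) = 0.0 + 5 log₁₀(9.30×10^4/10)
  = 0.0 + 5 × 3.968 = 0.0 + 19.84 = 19.84.

19.84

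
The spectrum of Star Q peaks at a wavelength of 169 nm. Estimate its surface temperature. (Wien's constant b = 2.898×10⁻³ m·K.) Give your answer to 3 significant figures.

T = b/λ_max = 2.898×10⁻³ / (169×10⁻⁹) = 1.715×10^4 K.

1.71×10^4 K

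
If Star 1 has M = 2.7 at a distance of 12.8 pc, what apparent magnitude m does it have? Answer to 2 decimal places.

m = M + 5 log₁₀(d/10 pc) = 2.7 + 5 log₁₀(12.8/10)
  = 2.7 + 5 × 0.107 = 2.7 + 0.54 = 3.24.

3.24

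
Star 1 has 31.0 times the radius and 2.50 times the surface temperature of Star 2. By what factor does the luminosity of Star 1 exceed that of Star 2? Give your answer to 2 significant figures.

From the Stefan–Boltzmann law, L ∝ R²T⁴, so
L_1/L_2 = (R_1/R_2)² (T_1/T_2)⁴ = (31.0)² × (2.50)⁴ = 961.0 × 39.06 = 3.754×10^4.

3.8×10^4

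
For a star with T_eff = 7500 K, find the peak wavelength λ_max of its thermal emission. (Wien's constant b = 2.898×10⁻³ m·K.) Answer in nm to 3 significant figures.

λ_max = b/T = 2.898×10⁻³ / 7500 = 3.86×10^-7 m = 386.4 nm.

386 nm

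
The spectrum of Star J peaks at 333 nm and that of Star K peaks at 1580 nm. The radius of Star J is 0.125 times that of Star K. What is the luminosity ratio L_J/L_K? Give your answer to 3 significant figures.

Wien's law gives T ∝ 1/λ_max, so T_J/T_K = λ_K/λ_J = 1580/333 = 4.745.
Then L ∝ R²T⁴ gives L_J/L_K = (0.125)² × (4.745)⁴ = 0.01562 × 506.8 = 7.919.

7.92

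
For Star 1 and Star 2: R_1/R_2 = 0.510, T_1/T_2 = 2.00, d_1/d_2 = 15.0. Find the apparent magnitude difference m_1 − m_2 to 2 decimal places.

L_1/L_2 = (0.510)²(2.00)⁴ = 4.162.
F_1/F_2 = (L_1/L_2)/(d_1/d_2)² = 4.162/225.0 = 0.01850.
m_1 − m_2 = −2.5 log₁₀(0.01850) = 4.33.

4.33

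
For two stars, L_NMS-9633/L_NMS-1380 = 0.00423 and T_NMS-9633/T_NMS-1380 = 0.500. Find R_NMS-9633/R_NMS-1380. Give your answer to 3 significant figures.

L ∝ R²T⁴ gives R ∝ √L / T², so
R_NMS-9633/R_NMS-1380 = √(0.00423) / (0.500)² = 0.06504 / 0.2500 = 0.2602.

0.260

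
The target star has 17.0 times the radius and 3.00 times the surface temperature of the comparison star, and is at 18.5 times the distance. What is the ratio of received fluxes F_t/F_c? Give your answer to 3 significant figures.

68.4

L_t/L_c = (R_t/R_c)²(T_t/T_c)⁴ = (17.0)² × (3.00)⁴ = 2.341×10^4.
F_t/F_c = (L_t/L_c)/(d_t/d_c)² = 2.341×10^4 / (18.5)² = 68.40.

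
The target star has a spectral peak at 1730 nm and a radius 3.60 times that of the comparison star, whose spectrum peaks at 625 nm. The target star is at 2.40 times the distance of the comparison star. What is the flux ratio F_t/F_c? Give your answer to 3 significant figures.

Wien's law: T_t/T_c = λ_c/λ_t = 625/1730 = 0.3613.
L_t/L_c = (R_t/R_c)²(T_t/T_c)⁴ = (3.60)²(0.3613)⁴ = 0.2208.
F_t/F_c = (L_t/L_c)/(d_t/d_c)² = 0.2208/(2.40)² = 0.03833.

0.0383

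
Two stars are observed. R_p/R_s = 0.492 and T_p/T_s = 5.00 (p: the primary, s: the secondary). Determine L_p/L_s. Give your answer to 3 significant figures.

151

From the Stefan–Boltzmann law, L ∝ R²T⁴, so
L_p/L_s = (R_p/R_s)² (T_p/T_s)⁴ = (0.492)² × (5.00)⁴ = 0.2421 × 625.0 = 151.3.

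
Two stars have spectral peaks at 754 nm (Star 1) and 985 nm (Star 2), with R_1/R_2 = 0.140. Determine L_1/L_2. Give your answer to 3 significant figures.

Wien's law gives T ∝ 1/λ_max, so T_1/T_2 = λ_2/λ_1 = 985/754 = 1.306.
Then L ∝ R²T⁴ gives L_1/L_2 = (0.140)² × (1.306)⁴ = 0.01960 × 2.912 = 0.05708.

0.0571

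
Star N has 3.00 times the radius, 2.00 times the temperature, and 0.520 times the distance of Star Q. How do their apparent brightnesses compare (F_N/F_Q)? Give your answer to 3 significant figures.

L_N/L_Q = (R_N/R_Q)²(T_N/T_Q)⁴ = (3.00)² × (2.00)⁴ = 144.0.
F_N/F_Q = (L_N/L_Q)/(d_N/d_Q)² = 144.0 / (0.520)² = 532.5.

533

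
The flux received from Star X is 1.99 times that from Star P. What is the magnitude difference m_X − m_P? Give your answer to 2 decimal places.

m_X − m_P = −2.5 log₁₀(F_X/F_P) = −2.5 log₁₀(1.99) = −2.5 × (0.299) = -0.747.

-0.75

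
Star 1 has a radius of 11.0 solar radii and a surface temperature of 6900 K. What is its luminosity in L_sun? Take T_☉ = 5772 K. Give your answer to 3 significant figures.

247 L_sun

L/L_☉ = (R/R_☉)² (T/T_☉)⁴ = (11.0)² × (6900/5772)⁴
       = 121.0 × (1.195)⁴ = 121.0 × 2.042 = 247.1.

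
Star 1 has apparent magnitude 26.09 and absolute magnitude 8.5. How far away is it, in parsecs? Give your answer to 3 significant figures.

3.30×10^4 pc

m − M = 5 log₁₀(d/10 pc)
26.09 − (8.5) = 17.59 = 5 log₁₀(d/10)
d = 10 × 10^(17.59/5) = 10 × 10^3.518 = 3.296×10^4 pc.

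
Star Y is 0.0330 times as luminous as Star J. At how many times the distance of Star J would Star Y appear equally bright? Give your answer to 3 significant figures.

0.182

Equal flux requires L_Y/d_Y² = L_J/d_J², so d_Y/d_J = √(L_Y/L_J)
= √(0.0330) = 0.1817.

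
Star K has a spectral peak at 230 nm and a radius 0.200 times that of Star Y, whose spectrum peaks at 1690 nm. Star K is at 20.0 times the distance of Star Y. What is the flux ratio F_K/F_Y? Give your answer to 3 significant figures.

0.291

Wien's law: T_K/T_Y = λ_Y/λ_K = 1690/230 = 7.348.
L_K/L_Y = (R_K/R_Y)²(T_K/T_Y)⁴ = (0.200)²(7.348)⁴ = 116.6.
F_K/F_Y = (L_K/L_Y)/(d_K/d_Y)² = 116.6/(20.0)² = 0.2915.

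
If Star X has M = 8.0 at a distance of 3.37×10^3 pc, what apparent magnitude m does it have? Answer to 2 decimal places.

20.64

m = M + 5 log₁₀(d/10 pc) = 8.0 + 5 log₁₀(3.37×10^3/10)
  = 8.0 + 5 × 2.528 = 8.0 + 12.64 = 20.64.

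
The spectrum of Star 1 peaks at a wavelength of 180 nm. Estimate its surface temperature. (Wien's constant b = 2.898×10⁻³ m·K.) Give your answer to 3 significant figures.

T = b/λ_max = 2.898×10⁻³ / (180×10⁻⁹) = 1.610×10^4 K.

1.61×10^4 K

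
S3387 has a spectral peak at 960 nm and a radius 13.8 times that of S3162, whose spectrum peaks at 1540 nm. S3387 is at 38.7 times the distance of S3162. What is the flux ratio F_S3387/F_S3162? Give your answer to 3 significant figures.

Wien's law: T_S3387/T_S3162 = λ_S3162/λ_S3387 = 1540/960 = 1.604.
L_S3387/L_S3162 = (R_S3387/R_S3162)²(T_S3387/T_S3162)⁴ = (13.8)²(1.604)⁴ = 1261.
F_S3387/F_S3162 = (L_S3387/L_S3162)/(d_S3387/d_S3162)² = 1261/(38.7)² = 0.8420.

0.842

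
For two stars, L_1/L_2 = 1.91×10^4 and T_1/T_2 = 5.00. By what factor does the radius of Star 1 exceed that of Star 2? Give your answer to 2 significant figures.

5.5

L ∝ R²T⁴ gives R ∝ √L / T², so
R_1/R_2 = √(1.91×10^4) / (5.00)² = 138.2 / 25.00 = 5.528.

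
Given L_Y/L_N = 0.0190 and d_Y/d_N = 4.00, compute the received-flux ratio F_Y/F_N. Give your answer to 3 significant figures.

0.00119

F = L/(4πd²), so F_Y/F_N = (L_Y/L_N) / (d_Y/d_N)²
= 0.0190 / (4.00)² = 0.0190 / 16.00 = 0.001187.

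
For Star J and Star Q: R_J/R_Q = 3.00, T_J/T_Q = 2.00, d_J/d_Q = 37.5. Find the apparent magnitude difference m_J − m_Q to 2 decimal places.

2.47

L_J/L_Q = (3.00)²(2.00)⁴ = 144.0.
F_J/F_Q = (L_J/L_Q)/(d_J/d_Q)² = 144.0/1406 = 0.1024.
m_J − m_Q = −2.5 log₁₀(0.1024) = 2.47.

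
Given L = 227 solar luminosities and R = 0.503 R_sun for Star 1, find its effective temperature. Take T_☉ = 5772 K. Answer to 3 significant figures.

T/T_☉ = (L/L_☉)^(1/4) / (R/R_☉)^(1/2)
T = 5772 × (227)^(1/4) / √(0.503) = 5772 × 3.882 / 0.7092 = 3.159×10^4 K.

3.16×10^4 K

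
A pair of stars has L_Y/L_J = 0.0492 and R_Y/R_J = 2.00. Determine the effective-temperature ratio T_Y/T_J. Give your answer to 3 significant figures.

0.333

L ∝ R²T⁴ gives T ∝ (L/R²)^(1/4), so
T_Y/T_J = (0.0492 / 2.00²)^(1/4) = (0.01230)^(1/4) = 0.3330.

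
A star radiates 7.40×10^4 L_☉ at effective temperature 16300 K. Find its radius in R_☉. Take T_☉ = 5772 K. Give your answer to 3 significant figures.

R/R_☉ = √(L/L_☉) / (T/T_☉)² = √(7.40×10^4) / (2.824)²
       = 272.0 / 7.975 = 34.11.

34.1 R_☉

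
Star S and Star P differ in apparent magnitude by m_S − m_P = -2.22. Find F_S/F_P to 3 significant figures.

F_S/F_P = 10^(−(m_S − m_P)/2.5) = 10^(2.22/2.5) = 10^0.888 = 7.727.

7.73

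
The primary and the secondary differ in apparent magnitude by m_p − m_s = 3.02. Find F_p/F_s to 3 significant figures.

0.0619

F_p/F_s = 10^(−(m_p − m_s)/2.5) = 10^(-3.02/2.5) = 10^-1.208 = 0.06194.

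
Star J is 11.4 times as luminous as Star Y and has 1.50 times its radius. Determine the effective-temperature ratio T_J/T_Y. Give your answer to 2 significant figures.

1.5

L ∝ R²T⁴ gives T ∝ (L/R²)^(1/4), so
T_J/T_Y = (11.4 / 1.50²)^(1/4) = (5.067)^(1/4) = 1.500.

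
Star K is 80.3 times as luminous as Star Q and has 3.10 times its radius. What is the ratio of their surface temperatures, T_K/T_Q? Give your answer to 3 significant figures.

1.70

L ∝ R²T⁴ gives T ∝ (L/R²)^(1/4), so
T_K/T_Q = (80.3 / 3.10²)^(1/4) = (8.356)^(1/4) = 1.700.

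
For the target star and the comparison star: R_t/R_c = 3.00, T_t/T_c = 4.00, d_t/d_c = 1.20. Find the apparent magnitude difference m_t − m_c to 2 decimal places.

L_t/L_c = (3.00)²(4.00)⁴ = 2304.
F_t/F_c = (L_t/L_c)/(d_t/d_c)² = 2304/1.440 = 1600.
m_t − m_c = −2.5 log₁₀(1600) = -8.01.

-8.01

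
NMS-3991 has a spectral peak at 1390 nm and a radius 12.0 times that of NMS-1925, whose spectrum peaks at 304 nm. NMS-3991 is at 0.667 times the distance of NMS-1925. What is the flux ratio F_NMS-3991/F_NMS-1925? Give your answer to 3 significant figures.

0.741

Wien's law: T_NMS-3991/T_NMS-1925 = λ_NMS-1925/λ_NMS-3991 = 304/1390 = 0.2187.
L_NMS-3991/L_NMS-1925 = (R_NMS-3991/R_NMS-1925)²(T_NMS-3991/T_NMS-1925)⁴ = (12.0)²(0.2187)⁴ = 0.3295.
F_NMS-3991/F_NMS-1925 = (L_NMS-3991/L_NMS-1925)/(d_NMS-3991/d_NMS-1925)² = 0.3295/(0.667)² = 0.7405.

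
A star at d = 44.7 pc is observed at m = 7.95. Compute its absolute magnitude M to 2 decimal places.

M = m − 5 log₁₀(d/10 pc) = 7.95 − 5 log₁₀(44.7/10)
  = 7.95 − 5 × 0.650 = 7.95 − 3.25 = 4.70.

4.70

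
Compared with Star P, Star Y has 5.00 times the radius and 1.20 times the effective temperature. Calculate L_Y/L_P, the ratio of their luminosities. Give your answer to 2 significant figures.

52

From the Stefan–Boltzmann law, L ∝ R²T⁴, so
L_Y/L_P = (R_Y/R_P)² (T_Y/T_P)⁴ = (5.00)² × (1.20)⁴ = 25.00 × 2.074 = 51.84.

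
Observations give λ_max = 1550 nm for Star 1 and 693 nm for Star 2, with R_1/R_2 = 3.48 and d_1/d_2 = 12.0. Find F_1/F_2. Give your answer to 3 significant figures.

0.00336

Wien's law: T_1/T_2 = λ_2/λ_1 = 693/1550 = 0.4471.
L_1/L_2 = (R_1/R_2)²(T_1/T_2)⁴ = (3.48)²(0.4471)⁴ = 0.4839.
F_1/F_2 = (L_1/L_2)/(d_1/d_2)² = 0.4839/(12.0)² = 0.003360.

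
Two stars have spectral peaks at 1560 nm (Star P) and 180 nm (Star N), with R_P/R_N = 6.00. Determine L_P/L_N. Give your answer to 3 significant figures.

Wien's law gives T ∝ 1/λ_max, so T_P/T_N = λ_N/λ_P = 180/1560 = 0.1154.
Then L ∝ R²T⁴ gives L_P/L_N = (6.00)² × (0.1154)⁴ = 36.00 × 1.773×10^-4 = 0.006381.

0.00638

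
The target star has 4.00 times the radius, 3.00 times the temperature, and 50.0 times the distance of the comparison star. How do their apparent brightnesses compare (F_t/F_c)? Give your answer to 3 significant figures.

0.518

L_t/L_c = (R_t/R_c)²(T_t/T_c)⁴ = (4.00)² × (3.00)⁴ = 1296.
F_t/F_c = (L_t/L_c)/(d_t/d_c)² = 1296 / (50.0)² = 0.5184.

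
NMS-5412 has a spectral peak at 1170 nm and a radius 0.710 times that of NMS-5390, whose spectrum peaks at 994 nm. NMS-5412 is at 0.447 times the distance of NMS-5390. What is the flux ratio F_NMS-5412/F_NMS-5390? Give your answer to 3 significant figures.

Wien's law: T_NMS-5412/T_NMS-5390 = λ_NMS-5390/λ_NMS-5412 = 994/1170 = 0.8496.
L_NMS-5412/L_NMS-5390 = (R_NMS-5412/R_NMS-5390)²(T_NMS-5412/T_NMS-5390)⁴ = (0.710)²(0.8496)⁴ = 0.2626.
F_NMS-5412/F_NMS-5390 = (L_NMS-5412/L_NMS-5390)/(d_NMS-5412/d_NMS-5390)² = 0.2626/(0.447)² = 1.314.

1.31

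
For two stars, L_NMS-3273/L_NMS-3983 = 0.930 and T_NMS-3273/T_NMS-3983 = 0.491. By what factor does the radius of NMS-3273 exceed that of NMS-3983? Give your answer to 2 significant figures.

4.0

L ∝ R²T⁴ gives R ∝ √L / T², so
R_NMS-3273/R_NMS-3983 = √(0.930) / (0.491)² = 0.9644 / 0.2411 = 4.000.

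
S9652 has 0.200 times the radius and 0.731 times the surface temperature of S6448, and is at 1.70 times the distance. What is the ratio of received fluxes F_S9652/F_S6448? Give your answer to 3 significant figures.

L_S9652/L_S6448 = (R_S9652/R_S6448)²(T_S9652/T_S6448)⁴ = (0.200)² × (0.731)⁴ = 0.01142.
F_S9652/F_S6448 = (L_S9652/L_S6448)/(d_S9652/d_S6448)² = 0.01142 / (1.70)² = 0.003952.

0.00395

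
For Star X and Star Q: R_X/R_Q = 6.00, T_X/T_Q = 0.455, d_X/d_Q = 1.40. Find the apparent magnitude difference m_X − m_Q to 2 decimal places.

L_X/L_Q = (6.00)²(0.455)⁴ = 1.543.
F_X/F_Q = (L_X/L_Q)/(d_X/d_Q)² = 1.543/1.960 = 0.7872.
m_X − m_Q = −2.5 log₁₀(0.7872) = 0.26.

0.26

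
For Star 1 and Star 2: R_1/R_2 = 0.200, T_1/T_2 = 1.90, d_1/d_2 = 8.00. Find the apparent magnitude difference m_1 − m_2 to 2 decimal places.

5.22

L_1/L_2 = (0.200)²(1.90)⁴ = 0.5213.
F_1/F_2 = (L_1/L_2)/(d_1/d_2)² = 0.5213/64.00 = 0.008145.
m_1 − m_2 = −2.5 log₁₀(0.008145) = 5.22.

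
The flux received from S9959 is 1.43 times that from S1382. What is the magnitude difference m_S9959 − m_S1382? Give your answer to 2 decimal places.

m_S9959 − m_S1382 = −2.5 log₁₀(F_S9959/F_S1382) = −2.5 log₁₀(1.43) = −2.5 × (0.155) = -0.388.

-0.39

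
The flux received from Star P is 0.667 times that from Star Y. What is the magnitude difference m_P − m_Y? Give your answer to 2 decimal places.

m_P − m_Y = −2.5 log₁₀(F_P/F_Y) = −2.5 log₁₀(0.667) = −2.5 × (-0.176) = 0.440.

0.44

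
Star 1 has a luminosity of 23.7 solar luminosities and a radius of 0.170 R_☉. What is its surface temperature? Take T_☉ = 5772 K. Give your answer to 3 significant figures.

T/T_☉ = (L/L_☉)^(1/4) / (R/R_☉)^(1/2)
T = 5772 × (23.7)^(1/4) / √(0.170) = 5772 × 2.206 / 0.4123 = 3.089×10^4 K.

3.09×10^4 K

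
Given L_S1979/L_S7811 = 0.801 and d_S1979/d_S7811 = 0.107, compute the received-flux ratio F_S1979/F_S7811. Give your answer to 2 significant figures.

F = L/(4πd²), so F_S1979/F_S7811 = (L_S1979/L_S7811) / (d_S1979/d_S7811)²
= 0.801 / (0.107)² = 0.801 / 0.01145 = 69.96.

70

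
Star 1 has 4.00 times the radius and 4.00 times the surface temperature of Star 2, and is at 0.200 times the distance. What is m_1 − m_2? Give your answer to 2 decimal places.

-12.53

L_1/L_2 = (4.00)²(4.00)⁴ = 4096.
F_1/F_2 = (L_1/L_2)/(d_1/d_2)² = 4096/0.04000 = 1.024×10^5.
m_1 − m_2 = −2.5 log₁₀(1.024×10^5) = -12.53.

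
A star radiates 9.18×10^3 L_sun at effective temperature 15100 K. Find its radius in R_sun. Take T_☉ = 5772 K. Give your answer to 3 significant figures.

R/R_☉ = √(L/L_☉) / (T/T_☉)² = √(9.18×10^3) / (2.616)²
       = 95.81 / 6.844 = 14.00.

14.0 R_sun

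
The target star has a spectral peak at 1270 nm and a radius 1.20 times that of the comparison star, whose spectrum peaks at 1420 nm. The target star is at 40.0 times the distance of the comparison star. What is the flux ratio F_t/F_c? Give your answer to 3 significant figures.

0.00141

Wien's law: T_t/T_c = λ_c/λ_t = 1420/1270 = 1.118.
L_t/L_c = (R_t/R_c)²(T_t/T_c)⁴ = (1.20)²(1.118)⁴ = 2.251.
F_t/F_c = (L_t/L_c)/(d_t/d_c)² = 2.251/(40.0)² = 0.001407.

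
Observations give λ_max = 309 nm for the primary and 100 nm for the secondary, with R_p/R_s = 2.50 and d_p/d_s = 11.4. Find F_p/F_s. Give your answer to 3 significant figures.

5.28×10^-4

Wien's law: T_p/T_s = λ_s/λ_p = 100/309 = 0.3236.
L_p/L_s = (R_p/R_s)²(T_p/T_s)⁴ = (2.50)²(0.3236)⁴ = 0.06856.
F_p/F_s = (L_p/L_s)/(d_p/d_s)² = 0.06856/(11.4)² = 5.275×10^-4.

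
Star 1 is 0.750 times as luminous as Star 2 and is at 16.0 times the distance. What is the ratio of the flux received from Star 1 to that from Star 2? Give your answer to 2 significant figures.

F = L/(4πd²), so F_1/F_2 = (L_1/L_2) / (d_1/d_2)²
= 0.750 / (16.0)² = 0.750 / 256.0 = 0.002930.

0.0029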